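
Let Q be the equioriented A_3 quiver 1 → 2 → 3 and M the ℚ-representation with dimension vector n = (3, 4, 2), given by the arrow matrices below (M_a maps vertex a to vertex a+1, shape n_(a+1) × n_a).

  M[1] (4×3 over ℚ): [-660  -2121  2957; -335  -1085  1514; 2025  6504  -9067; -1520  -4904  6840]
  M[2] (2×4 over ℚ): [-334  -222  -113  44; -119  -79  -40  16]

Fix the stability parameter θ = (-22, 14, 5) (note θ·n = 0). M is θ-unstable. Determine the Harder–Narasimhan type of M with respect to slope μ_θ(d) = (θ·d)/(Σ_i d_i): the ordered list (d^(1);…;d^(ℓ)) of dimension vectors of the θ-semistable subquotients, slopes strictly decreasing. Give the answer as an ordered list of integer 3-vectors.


Interval decomposition of M: I[1,1], I[1,3]^2, I[2,2]^2.
HN type (ℓ=3): μ^(1)=14; μ^(2)=19/2; μ^(3)=-22

((0, 2, 0); (0, 2, 2); (3, 0, 0))


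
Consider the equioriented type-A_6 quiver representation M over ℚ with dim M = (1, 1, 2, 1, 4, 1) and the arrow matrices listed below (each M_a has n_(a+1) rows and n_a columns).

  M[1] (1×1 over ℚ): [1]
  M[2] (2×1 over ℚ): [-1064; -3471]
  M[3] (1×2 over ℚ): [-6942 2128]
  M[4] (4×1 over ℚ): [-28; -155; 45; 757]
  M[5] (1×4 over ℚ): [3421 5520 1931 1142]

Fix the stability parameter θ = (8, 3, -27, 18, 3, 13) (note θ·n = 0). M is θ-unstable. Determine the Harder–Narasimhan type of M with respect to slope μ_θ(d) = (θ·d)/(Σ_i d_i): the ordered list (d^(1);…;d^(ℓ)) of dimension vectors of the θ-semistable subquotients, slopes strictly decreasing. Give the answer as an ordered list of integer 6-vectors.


Barcode: M ≅ I[1,3], I[3,6], I[5,5]^3. HN layers by μ_θ (5 steps, strictly decreasing):
  μ^(1)=13; μ^(2)=21/2; μ^(3)=3; μ^(4)=-16/3; μ^(5)=-27

((0, 0, 0, 0, 0, 1); (0, 0, 0, 1, 1, 0); (0, 0, 0, 0, 3, 0); (1, 1, 1, 0, 0, 0); (0, 0, 1, 0, 0, 0))


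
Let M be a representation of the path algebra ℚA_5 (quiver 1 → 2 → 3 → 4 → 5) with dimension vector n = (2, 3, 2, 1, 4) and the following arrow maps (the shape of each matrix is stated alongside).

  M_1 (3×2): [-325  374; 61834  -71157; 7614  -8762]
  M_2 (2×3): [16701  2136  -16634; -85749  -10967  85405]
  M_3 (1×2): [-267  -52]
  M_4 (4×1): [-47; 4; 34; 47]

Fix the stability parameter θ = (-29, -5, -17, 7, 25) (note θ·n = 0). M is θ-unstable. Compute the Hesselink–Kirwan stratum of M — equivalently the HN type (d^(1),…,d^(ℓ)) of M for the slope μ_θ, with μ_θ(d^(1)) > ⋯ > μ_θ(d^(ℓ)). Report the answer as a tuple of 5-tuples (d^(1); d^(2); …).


Interval decomposition of M: I[1,3], I[1,5], I[2,2], I[5,5]^3.
HN type (ℓ=5): μ^(1)=25; μ^(2)=7; μ^(3)=-5; μ^(4)=-11; μ^(5)=-29

((0, 0, 0, 0, 4); (0, 0, 0, 1, 0); (0, 1, 0, 0, 0); (0, 2, 2, 0, 0); (2, 0, 0, 0, 0))


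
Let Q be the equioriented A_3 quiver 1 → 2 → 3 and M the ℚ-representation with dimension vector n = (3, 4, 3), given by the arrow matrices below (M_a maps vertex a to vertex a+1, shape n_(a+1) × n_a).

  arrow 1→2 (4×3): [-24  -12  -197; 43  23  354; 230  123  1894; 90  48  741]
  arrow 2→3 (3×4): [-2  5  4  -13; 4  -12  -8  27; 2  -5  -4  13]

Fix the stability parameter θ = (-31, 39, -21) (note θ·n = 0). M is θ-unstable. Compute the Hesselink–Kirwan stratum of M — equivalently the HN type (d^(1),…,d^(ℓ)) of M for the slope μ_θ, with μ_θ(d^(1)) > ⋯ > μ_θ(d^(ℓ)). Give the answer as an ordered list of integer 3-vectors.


Via rank(M_{q-1}∘⋯∘M_p): M ≅ I[1,2], I[1,3]^2, I[2,2], I[3,3].
μ_θ-semistable layers: μ^(1)=39; μ^(2)=9; μ^(3)=-21; μ^(4)=-31

((0, 2, 0); (0, 2, 2); (0, 0, 1); (3, 0, 0))


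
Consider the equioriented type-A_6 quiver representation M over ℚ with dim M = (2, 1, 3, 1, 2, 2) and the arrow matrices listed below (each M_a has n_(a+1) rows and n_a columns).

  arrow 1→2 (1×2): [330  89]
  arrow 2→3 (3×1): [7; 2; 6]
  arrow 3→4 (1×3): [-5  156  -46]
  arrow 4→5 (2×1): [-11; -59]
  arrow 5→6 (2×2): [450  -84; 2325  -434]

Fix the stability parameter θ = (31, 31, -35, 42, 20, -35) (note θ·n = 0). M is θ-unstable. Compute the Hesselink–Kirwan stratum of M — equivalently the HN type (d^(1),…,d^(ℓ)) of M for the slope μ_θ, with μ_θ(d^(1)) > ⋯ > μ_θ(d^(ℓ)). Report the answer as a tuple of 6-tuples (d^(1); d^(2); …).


Via rank(M_{q-1}∘⋯∘M_p): M ≅ I[1,1], I[1,6], I[3,3]^2, I[5,5], I[6,6].
μ_θ-semistable layers: μ^(1)=31; μ^(2)=20; μ^(3)=9; μ^(4)=-35

((1, 0, 0, 0, 0, 0); (0, 0, 0, 0, 1, 0); (1, 1, 1, 1, 1, 1); (0, 0, 2, 0, 0, 1))


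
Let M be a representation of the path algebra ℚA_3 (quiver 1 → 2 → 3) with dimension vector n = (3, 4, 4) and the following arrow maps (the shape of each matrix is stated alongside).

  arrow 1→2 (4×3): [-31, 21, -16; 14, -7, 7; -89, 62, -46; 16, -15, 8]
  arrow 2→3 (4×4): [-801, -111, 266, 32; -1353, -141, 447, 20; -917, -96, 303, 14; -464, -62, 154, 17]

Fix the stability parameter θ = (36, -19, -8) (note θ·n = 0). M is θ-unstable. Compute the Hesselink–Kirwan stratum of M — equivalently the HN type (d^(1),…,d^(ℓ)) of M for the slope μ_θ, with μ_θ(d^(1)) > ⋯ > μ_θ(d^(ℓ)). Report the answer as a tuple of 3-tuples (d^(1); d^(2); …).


Via rank(M_{q-1}∘⋯∘M_p): M ≅ I[1,3]^3, I[2,3].
μ_θ-semistable layers: μ^(1)=3; μ^(2)=-8; μ^(3)=-19

((3, 3, 3); (0, 0, 1); (0, 1, 0))


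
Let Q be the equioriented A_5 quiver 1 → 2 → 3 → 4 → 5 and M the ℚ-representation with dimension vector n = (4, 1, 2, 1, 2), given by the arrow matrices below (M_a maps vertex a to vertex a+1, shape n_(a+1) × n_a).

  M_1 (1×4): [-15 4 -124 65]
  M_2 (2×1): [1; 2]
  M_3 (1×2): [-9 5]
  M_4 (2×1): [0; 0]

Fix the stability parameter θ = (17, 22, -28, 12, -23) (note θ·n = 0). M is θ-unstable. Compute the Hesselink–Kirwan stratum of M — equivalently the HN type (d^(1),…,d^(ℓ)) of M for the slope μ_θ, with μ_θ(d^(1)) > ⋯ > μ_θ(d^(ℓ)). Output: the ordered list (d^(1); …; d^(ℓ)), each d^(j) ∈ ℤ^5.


Via rank(M_{q-1}∘⋯∘M_p): M ≅ I[1,1]^3, I[1,4], I[3,3], I[5,5]^2.
μ_θ-semistable layers: μ^(1)=17; μ^(2)=12; μ^(3)=11/3; μ^(4)=-23; μ^(5)=-28

((3, 0, 0, 0, 0); (0, 0, 0, 1, 0); (1, 1, 1, 0, 0); (0, 0, 0, 0, 2); (0, 0, 1, 0, 0))


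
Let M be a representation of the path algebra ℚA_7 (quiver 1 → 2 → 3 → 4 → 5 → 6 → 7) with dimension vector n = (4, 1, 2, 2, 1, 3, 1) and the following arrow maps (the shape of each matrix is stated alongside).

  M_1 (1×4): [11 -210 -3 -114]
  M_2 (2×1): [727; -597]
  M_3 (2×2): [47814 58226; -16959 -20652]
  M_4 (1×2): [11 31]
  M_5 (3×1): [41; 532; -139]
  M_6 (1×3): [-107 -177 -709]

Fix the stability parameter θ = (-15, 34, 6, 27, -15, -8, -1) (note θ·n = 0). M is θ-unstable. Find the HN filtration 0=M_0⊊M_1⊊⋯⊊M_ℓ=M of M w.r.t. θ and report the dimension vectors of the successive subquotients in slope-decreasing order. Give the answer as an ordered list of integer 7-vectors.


Interval decomposition of M: I[1,1]^3, I[1,6], I[3,4], I[6,6], I[6,7].
HN type (ℓ=6): μ^(1)=27; μ^(2)=44/5; μ^(3)=6; μ^(4)=-1; μ^(5)=-8; μ^(6)=-15

((0, 0, 0, 1, 0, 0, 0); (0, 1, 1, 1, 1, 1, 0); (0, 0, 1, 0, 0, 0, 0); (0, 0, 0, 0, 0, 0, 1); (0, 0, 0, 0, 0, 2, 0); (4, 0, 0, 0, 0, 0, 0))


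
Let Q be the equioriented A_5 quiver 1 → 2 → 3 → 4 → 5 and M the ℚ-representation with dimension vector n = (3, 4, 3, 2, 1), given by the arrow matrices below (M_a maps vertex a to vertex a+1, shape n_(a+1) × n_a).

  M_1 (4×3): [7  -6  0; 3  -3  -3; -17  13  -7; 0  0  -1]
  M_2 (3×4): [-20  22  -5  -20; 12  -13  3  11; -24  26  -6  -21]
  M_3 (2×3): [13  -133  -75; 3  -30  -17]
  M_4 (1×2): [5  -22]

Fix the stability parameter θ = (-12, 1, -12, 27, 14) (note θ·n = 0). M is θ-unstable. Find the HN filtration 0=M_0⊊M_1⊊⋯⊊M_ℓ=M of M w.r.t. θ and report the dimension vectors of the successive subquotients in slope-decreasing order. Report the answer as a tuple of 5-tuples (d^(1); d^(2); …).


Via rank(M_{q-1}∘⋯∘M_p): M ≅ I[1,2], I[1,4], I[1,5], I[2,3].
μ_θ-semistable layers: μ^(1)=27; μ^(2)=41/2; μ^(3)=1; μ^(4)=-11/2; μ^(5)=-12

((0, 0, 0, 1, 0); (0, 0, 0, 1, 1); (0, 1, 0, 0, 0); (0, 3, 3, 0, 0); (3, 0, 0, 0, 0))


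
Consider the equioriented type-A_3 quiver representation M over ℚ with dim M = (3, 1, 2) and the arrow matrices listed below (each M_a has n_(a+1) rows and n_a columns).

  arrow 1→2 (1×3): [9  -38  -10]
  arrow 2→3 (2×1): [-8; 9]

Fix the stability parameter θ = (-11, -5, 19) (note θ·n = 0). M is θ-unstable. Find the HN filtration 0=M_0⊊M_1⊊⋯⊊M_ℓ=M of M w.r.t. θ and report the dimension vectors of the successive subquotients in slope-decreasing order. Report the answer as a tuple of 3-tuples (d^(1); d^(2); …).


Barcode: M ≅ I[1,1]^2, I[1,3], I[3,3]. HN layers by μ_θ (3 steps, strictly decreasing):
  μ^(1)=19; μ^(2)=-5; μ^(3)=-11

((0, 0, 2); (0, 1, 0); (3, 0, 0))


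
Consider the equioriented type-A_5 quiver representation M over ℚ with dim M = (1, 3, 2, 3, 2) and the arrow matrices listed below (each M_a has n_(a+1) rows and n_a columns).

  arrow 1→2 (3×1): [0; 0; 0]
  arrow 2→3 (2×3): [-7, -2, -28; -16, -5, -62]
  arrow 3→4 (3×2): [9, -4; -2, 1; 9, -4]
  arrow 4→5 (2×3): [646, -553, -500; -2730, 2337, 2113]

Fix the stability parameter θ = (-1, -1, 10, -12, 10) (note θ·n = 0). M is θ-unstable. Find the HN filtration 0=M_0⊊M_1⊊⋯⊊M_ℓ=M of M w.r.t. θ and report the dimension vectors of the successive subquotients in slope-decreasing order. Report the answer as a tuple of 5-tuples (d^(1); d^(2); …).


Via rank(M_{q-1}∘⋯∘M_p): M ≅ I[1,1], I[2,2], I[2,5]^2, I[4,4].
μ_θ-semistable layers: μ^(1)=10; μ^(2)=-1; μ^(3)=-12

((0, 0, 0, 0, 2); (1, 3, 2, 2, 0); (0, 0, 0, 1, 0))


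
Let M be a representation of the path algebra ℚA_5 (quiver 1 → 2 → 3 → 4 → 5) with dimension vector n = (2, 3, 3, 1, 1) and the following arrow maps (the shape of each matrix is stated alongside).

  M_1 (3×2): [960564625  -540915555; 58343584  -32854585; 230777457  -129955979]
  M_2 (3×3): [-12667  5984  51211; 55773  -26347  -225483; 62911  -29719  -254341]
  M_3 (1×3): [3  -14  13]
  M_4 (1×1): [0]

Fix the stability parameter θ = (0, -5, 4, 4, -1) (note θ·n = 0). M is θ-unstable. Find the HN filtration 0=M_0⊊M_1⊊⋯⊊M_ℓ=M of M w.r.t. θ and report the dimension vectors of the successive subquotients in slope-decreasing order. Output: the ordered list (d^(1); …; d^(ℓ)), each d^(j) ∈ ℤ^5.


Via rank(M_{q-1}∘⋯∘M_p): M ≅ I[1,2], I[1,4], I[2,3], I[3,3], I[5,5].
μ_θ-semistable layers: μ^(1)=4; μ^(2)=-1; μ^(3)=-5/2; μ^(4)=-5

((0, 0, 3, 1, 0); (0, 0, 0, 0, 1); (2, 2, 0, 0, 0); (0, 1, 0, 0, 0))


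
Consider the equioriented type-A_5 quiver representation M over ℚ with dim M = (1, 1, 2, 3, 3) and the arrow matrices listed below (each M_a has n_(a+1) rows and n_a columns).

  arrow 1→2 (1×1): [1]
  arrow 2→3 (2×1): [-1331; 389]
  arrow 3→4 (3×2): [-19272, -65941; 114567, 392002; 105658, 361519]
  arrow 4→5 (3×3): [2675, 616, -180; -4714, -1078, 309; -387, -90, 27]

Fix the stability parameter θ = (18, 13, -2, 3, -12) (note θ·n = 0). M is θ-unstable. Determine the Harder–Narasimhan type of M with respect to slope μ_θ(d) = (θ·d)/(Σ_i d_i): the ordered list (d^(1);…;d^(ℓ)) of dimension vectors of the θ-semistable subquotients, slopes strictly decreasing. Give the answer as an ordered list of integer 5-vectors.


Barcode: M ≅ I[1,5], I[3,4], I[4,5], I[5,5]. HN layers by μ_θ (5 steps, strictly decreasing):
  μ^(1)=4; μ^(2)=3; μ^(3)=-2; μ^(4)=-9/2; μ^(5)=-12

((1, 1, 1, 1, 1); (0, 0, 0, 1, 0); (0, 0, 1, 0, 0); (0, 0, 0, 1, 1); (0, 0, 0, 0, 1))


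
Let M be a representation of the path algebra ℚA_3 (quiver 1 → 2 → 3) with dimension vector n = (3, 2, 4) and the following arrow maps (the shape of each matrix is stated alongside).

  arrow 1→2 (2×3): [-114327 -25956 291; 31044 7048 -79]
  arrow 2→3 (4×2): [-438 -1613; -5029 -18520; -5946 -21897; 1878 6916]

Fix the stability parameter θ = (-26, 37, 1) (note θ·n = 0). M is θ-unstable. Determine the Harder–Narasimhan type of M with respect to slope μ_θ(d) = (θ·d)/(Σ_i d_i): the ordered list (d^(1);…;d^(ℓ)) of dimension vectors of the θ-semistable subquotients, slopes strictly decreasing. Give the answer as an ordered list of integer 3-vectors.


Interval decomposition of M: I[1,1], I[1,3]^2, I[3,3]^2.
HN type (ℓ=3): μ^(1)=19; μ^(2)=1; μ^(3)=-26

((0, 2, 2); (0, 0, 2); (3, 0, 0))


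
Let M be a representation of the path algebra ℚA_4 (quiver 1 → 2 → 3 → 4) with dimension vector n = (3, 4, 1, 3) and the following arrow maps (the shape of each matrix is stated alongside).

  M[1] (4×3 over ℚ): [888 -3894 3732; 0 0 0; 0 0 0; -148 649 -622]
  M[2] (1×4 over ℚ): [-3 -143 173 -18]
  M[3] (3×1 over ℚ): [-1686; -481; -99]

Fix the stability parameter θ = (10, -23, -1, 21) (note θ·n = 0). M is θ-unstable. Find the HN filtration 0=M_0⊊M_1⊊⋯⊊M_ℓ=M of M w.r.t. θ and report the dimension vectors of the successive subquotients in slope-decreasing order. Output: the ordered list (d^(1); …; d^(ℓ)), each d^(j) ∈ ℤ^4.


Via rank(M_{q-1}∘⋯∘M_p): M ≅ I[1,1]^2, I[1,2], I[2,2]^2, I[2,4], I[4,4]^2.
μ_θ-semistable layers: μ^(1)=21; μ^(2)=10; μ^(3)=-1; μ^(4)=-13/2; μ^(5)=-23

((0, 0, 0, 3); (2, 0, 0, 0); (0, 0, 1, 0); (1, 1, 0, 0); (0, 3, 0, 0))


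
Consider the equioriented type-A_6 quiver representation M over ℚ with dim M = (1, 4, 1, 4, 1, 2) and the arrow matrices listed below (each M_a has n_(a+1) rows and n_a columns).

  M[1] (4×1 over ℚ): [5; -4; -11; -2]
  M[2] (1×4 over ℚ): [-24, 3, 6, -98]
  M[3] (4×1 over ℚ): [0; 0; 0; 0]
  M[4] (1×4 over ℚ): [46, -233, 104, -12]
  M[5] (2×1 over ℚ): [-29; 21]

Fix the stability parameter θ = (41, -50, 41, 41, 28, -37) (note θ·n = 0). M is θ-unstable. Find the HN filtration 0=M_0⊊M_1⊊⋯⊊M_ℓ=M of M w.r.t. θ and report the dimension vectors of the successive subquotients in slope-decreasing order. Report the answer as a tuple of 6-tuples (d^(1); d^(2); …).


Interval decomposition of M: I[1,3], I[2,2]^3, I[4,4]^3, I[4,6], I[6,6].
HN type (ℓ=5): μ^(1)=41; μ^(2)=32/3; μ^(3)=-9/2; μ^(4)=-37; μ^(5)=-50

((0, 0, 1, 3, 0, 0); (0, 0, 0, 1, 1, 1); (1, 1, 0, 0, 0, 0); (0, 0, 0, 0, 0, 1); (0, 3, 0, 0, 0, 0))


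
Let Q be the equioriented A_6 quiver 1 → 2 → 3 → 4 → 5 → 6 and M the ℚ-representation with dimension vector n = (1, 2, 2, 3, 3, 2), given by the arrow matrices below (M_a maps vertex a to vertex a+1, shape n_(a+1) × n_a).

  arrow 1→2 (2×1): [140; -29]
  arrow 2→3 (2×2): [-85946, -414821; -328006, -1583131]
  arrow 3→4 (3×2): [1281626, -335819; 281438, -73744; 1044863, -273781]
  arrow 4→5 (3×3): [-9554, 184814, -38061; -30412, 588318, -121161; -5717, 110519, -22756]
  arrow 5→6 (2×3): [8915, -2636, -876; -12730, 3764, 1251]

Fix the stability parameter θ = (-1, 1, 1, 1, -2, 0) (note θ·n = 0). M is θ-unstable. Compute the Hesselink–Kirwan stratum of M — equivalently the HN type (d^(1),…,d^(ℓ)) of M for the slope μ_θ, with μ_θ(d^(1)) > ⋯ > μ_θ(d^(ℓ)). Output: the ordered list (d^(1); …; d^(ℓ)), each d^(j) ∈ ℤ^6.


Barcode: M ≅ I[1,6], I[2,2], I[3,6], I[4,5]. HN layers by μ_θ (5 steps, strictly decreasing):
  μ^(1)=1; μ^(2)=1/5; μ^(3)=0; μ^(4)=-1/2; μ^(5)=-1

((0, 1, 0, 0, 0, 0); (0, 1, 1, 1, 1, 1); (0, 0, 1, 1, 1, 1); (0, 0, 0, 1, 1, 0); (1, 0, 0, 0, 0, 0))


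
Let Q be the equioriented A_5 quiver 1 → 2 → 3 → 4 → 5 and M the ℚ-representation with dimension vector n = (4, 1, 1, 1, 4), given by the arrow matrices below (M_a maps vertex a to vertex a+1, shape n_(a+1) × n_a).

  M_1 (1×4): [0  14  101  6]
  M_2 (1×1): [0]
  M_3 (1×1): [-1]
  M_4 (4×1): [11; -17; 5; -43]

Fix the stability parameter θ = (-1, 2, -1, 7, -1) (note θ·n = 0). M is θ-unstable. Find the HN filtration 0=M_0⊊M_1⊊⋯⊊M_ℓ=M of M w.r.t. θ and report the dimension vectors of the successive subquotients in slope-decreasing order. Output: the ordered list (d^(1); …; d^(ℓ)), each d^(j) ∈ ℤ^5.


Via rank(M_{q-1}∘⋯∘M_p): M ≅ I[1,1]^3, I[1,2], I[3,5], I[5,5]^3.
μ_θ-semistable layers: μ^(1)=3; μ^(2)=2; μ^(3)=-1

((0, 0, 0, 1, 1); (0, 1, 0, 0, 0); (4, 0, 1, 0, 3))


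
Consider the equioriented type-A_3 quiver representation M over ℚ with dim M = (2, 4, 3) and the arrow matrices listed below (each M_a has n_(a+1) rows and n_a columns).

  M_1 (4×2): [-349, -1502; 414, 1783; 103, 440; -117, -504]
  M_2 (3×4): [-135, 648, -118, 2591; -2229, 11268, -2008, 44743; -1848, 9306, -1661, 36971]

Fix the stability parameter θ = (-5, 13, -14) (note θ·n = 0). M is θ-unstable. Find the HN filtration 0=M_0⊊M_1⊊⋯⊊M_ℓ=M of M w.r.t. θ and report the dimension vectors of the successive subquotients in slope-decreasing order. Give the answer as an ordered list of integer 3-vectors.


Via rank(M_{q-1}∘⋯∘M_p): M ≅ I[1,2], I[1,3], I[2,2], I[2,3], I[3,3].
μ_θ-semistable layers: μ^(1)=13; μ^(2)=-1/2; μ^(3)=-5; μ^(4)=-14

((0, 2, 0); (0, 2, 2); (2, 0, 0); (0, 0, 1))


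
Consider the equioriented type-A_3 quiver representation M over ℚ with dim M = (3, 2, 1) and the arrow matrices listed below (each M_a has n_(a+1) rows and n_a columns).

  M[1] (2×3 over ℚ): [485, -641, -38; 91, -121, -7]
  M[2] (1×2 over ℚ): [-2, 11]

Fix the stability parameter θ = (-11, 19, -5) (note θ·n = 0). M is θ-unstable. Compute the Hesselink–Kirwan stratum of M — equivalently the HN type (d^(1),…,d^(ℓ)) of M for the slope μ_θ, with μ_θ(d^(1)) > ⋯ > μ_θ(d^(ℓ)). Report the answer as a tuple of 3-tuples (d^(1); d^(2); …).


Interval decomposition of M: I[1,1], I[1,2], I[1,3].
HN type (ℓ=3): μ^(1)=19; μ^(2)=7; μ^(3)=-11

((0, 1, 0); (0, 1, 1); (3, 0, 0))


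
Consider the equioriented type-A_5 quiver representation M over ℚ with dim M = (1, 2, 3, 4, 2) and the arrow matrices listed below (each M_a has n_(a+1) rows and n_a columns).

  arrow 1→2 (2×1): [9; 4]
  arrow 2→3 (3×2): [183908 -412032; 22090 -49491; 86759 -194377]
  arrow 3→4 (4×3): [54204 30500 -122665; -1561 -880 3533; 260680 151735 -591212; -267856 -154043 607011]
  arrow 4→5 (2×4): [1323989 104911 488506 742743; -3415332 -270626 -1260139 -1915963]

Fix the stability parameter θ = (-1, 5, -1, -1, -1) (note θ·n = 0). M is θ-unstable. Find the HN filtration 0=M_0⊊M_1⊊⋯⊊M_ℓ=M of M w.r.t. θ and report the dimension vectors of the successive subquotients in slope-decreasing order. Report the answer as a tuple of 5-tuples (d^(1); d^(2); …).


Barcode: M ≅ I[1,5], I[2,5], I[3,4], I[4,4]. HN layers by μ_θ (2 steps, strictly decreasing):
  μ^(1)=1/2; μ^(2)=-1

((0, 2, 2, 2, 2); (1, 0, 1, 2, 0))


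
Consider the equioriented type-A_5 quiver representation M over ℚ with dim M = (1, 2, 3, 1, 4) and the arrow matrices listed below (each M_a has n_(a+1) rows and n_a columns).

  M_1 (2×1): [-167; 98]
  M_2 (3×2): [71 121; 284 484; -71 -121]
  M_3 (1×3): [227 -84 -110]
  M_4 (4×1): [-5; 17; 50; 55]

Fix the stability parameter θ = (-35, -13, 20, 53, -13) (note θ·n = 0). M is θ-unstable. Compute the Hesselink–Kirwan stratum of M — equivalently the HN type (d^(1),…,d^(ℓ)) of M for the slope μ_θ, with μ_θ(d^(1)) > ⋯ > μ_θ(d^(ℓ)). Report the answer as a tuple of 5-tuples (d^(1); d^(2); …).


Barcode: M ≅ I[1,5], I[2,2], I[3,3]^2, I[5,5]^3. HN layers by μ_θ (3 steps, strictly decreasing):
  μ^(1)=20; μ^(2)=-13; μ^(3)=-35

((0, 0, 3, 1, 1); (0, 2, 0, 0, 3); (1, 0, 0, 0, 0))


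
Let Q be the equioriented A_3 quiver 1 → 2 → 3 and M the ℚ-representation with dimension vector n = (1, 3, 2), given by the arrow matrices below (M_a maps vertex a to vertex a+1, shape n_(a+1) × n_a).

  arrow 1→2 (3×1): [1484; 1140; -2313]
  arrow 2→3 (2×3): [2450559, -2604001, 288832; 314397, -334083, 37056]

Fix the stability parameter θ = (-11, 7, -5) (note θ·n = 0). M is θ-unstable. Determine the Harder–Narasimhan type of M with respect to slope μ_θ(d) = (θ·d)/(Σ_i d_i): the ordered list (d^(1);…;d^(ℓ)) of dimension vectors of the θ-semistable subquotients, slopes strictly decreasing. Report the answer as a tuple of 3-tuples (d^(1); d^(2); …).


Via rank(M_{q-1}∘⋯∘M_p): M ≅ I[1,2], I[2,2], I[2,3], I[3,3].
μ_θ-semistable layers: μ^(1)=7; μ^(2)=1; μ^(3)=-5; μ^(4)=-11

((0, 2, 0); (0, 1, 1); (0, 0, 1); (1, 0, 0))


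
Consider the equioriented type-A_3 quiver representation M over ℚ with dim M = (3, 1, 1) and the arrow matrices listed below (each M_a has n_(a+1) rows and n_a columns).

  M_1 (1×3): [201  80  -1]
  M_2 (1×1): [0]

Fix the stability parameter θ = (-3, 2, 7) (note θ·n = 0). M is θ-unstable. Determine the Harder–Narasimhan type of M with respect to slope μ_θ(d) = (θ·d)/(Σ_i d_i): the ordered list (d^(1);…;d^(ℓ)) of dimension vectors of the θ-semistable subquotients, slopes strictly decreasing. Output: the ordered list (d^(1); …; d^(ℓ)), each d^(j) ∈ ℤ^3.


Barcode: M ≅ I[1,1]^2, I[1,2], I[3,3]. HN layers by μ_θ (3 steps, strictly decreasing):
  μ^(1)=7; μ^(2)=2; μ^(3)=-3

((0, 0, 1); (0, 1, 0); (3, 0, 0))


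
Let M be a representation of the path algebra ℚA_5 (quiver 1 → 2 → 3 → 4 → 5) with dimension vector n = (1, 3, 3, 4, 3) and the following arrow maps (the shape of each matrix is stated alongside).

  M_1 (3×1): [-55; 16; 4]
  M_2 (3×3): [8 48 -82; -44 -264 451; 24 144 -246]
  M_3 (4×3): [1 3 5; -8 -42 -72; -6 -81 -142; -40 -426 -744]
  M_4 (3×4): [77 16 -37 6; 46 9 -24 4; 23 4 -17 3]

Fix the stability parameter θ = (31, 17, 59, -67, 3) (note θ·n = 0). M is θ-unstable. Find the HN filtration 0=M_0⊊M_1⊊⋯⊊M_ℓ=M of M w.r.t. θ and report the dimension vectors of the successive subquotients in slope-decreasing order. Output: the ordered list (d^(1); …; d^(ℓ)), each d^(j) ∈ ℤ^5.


Via rank(M_{q-1}∘⋯∘M_p): M ≅ I[1,2], I[2,2], I[2,4], I[3,3], I[3,5], I[4,5]^2.
μ_θ-semistable layers: μ^(1)=59; μ^(2)=24; μ^(3)=17; μ^(4)=3; μ^(5)=-4; μ^(6)=-67

((0, 0, 1, 0, 0); (1, 1, 0, 0, 0); (0, 1, 0, 0, 0); (0, 1, 1, 1, 3); (0, 0, 1, 1, 0); (0, 0, 0, 2, 0))


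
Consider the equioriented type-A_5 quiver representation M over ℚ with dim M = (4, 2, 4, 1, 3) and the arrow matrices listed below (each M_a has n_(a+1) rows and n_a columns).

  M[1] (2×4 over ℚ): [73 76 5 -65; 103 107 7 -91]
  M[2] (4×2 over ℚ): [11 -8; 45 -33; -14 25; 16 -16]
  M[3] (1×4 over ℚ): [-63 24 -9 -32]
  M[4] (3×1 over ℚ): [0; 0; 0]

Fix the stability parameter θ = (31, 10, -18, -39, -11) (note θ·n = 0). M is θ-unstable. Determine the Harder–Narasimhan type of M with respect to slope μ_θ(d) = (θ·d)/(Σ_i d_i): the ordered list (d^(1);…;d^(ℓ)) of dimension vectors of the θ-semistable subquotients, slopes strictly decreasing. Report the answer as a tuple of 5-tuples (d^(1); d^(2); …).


Barcode: M ≅ I[1,1]^2, I[1,3], I[1,4], I[3,3]^2, I[5,5]^3. HN layers by μ_θ (5 steps, strictly decreasing):
  μ^(1)=31; μ^(2)=23/3; μ^(3)=-4; μ^(4)=-11; μ^(5)=-18

((2, 0, 0, 0, 0); (1, 1, 1, 0, 0); (1, 1, 1, 1, 0); (0, 0, 0, 0, 3); (0, 0, 2, 0, 0))


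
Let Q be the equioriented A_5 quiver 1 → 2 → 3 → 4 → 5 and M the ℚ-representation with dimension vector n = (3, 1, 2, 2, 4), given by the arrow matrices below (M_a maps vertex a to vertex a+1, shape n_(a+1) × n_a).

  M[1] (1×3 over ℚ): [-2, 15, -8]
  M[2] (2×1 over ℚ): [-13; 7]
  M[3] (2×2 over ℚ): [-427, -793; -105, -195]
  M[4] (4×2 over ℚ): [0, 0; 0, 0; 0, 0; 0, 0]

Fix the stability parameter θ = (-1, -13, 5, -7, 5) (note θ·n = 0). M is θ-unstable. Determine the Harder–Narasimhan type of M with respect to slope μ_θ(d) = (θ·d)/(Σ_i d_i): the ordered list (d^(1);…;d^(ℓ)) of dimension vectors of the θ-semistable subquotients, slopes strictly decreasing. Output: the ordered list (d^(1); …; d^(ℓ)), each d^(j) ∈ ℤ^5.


Via rank(M_{q-1}∘⋯∘M_p): M ≅ I[1,1]^2, I[1,3], I[3,4], I[4,4], I[5,5]^4.
μ_θ-semistable layers: μ^(1)=5; μ^(2)=-1; μ^(3)=-7

((0, 0, 1, 0, 4); (2, 0, 1, 1, 0); (1, 1, 0, 1, 0))


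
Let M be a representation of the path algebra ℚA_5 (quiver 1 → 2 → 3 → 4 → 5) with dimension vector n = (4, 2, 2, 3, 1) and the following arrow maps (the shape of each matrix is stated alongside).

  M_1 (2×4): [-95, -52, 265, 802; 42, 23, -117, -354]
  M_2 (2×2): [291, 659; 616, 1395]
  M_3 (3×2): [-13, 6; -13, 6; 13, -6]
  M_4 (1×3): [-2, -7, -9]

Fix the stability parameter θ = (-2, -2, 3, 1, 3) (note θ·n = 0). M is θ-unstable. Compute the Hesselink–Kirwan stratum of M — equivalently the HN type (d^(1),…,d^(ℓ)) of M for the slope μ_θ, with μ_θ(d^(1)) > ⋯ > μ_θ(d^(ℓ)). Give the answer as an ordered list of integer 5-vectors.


Interval decomposition of M: I[1,1]^2, I[1,3], I[1,4], I[4,4], I[4,5].
HN type (ℓ=4): μ^(1)=3; μ^(2)=2; μ^(3)=1; μ^(4)=-2

((0, 0, 1, 0, 1); (0, 0, 1, 1, 0); (0, 0, 0, 2, 0); (4, 2, 0, 0, 0))


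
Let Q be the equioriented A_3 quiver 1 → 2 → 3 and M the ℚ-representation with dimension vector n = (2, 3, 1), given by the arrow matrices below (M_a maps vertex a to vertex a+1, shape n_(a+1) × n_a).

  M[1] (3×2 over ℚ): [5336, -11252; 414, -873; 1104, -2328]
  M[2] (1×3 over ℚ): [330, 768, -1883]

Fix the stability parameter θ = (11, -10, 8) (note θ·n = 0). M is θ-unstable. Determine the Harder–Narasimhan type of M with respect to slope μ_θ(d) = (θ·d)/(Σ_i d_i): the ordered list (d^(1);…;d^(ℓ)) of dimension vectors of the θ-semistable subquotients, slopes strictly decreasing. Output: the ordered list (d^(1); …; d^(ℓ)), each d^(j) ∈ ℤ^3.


Via rank(M_{q-1}∘⋯∘M_p): M ≅ I[1,1], I[1,2], I[2,2], I[2,3].
μ_θ-semistable layers: μ^(1)=11; μ^(2)=8; μ^(3)=1/2; μ^(4)=-10

((1, 0, 0); (0, 0, 1); (1, 1, 0); (0, 2, 0))


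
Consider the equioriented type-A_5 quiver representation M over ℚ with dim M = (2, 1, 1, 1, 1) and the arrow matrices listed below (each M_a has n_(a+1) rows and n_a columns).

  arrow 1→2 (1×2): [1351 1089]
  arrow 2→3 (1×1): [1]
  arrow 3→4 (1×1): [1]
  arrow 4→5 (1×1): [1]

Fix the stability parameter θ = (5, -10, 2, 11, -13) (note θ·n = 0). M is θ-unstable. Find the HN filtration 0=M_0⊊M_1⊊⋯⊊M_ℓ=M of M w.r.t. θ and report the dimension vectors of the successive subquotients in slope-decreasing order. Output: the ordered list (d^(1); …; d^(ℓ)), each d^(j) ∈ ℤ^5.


Barcode: M ≅ I[1,1], I[1,5]. HN layers by μ_θ (3 steps, strictly decreasing):
  μ^(1)=5; μ^(2)=0; μ^(3)=-5/2

((1, 0, 0, 0, 0); (0, 0, 1, 1, 1); (1, 1, 0, 0, 0))


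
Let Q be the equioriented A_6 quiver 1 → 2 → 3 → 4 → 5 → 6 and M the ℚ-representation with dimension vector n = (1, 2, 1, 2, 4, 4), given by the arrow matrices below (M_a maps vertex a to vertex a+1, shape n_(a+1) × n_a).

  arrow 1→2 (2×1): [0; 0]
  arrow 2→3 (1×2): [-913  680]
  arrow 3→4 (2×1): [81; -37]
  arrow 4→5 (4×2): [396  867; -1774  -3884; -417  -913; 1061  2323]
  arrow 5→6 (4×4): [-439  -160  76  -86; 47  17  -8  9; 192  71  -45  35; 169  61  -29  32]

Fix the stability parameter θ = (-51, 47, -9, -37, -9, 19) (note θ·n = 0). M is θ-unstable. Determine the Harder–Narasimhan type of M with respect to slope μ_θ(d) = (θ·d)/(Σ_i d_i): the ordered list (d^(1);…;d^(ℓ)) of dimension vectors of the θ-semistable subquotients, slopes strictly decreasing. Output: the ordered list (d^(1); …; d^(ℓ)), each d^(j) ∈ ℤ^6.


Via rank(M_{q-1}∘⋯∘M_p): M ≅ I[1,1], I[2,2], I[2,6], I[4,6], I[5,6]^2.
μ_θ-semistable layers: μ^(1)=47; μ^(2)=19; μ^(3)=-2; μ^(4)=-9; μ^(5)=-37; μ^(6)=-51

((0, 1, 0, 0, 0, 0); (0, 0, 0, 0, 0, 4); (0, 1, 1, 1, 1, 0); (0, 0, 0, 0, 3, 0); (0, 0, 0, 1, 0, 0); (1, 0, 0, 0, 0, 0))


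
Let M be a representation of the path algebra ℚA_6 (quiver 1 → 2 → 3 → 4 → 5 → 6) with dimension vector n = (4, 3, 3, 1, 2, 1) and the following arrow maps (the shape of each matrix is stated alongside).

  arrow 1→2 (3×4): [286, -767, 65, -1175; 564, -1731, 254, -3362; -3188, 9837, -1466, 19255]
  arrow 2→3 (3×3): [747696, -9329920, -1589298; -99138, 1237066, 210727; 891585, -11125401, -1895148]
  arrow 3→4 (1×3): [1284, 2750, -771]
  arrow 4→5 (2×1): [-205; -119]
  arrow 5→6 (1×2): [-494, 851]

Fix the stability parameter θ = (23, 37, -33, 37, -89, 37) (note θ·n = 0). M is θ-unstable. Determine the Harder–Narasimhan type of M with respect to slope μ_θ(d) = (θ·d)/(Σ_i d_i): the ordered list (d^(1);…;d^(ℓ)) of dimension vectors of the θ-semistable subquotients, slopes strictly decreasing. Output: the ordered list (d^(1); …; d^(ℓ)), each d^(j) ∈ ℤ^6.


Barcode: M ≅ I[1,1], I[1,2], I[1,3], I[1,6], I[3,3], I[5,5]. HN layers by μ_θ (6 steps, strictly decreasing):
  μ^(1)=37; μ^(2)=23; μ^(3)=9; μ^(4)=-5; μ^(5)=-33; μ^(6)=-89

((0, 1, 0, 0, 0, 1); (2, 0, 0, 0, 0, 0); (1, 1, 1, 0, 0, 0); (1, 1, 1, 1, 1, 0); (0, 0, 1, 0, 0, 0); (0, 0, 0, 0, 1, 0))


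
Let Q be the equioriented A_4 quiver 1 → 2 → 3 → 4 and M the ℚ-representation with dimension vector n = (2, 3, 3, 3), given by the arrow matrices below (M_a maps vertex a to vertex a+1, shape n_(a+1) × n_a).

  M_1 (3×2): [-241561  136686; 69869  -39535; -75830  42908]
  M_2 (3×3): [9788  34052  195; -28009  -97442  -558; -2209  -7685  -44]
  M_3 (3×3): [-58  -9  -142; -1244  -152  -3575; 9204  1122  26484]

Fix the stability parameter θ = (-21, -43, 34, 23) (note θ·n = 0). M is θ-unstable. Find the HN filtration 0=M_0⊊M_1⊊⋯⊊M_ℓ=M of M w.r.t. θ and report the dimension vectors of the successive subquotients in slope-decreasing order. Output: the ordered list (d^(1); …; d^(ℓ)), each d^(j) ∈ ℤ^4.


Barcode: M ≅ I[1,4]^2, I[2,3], I[4,4]. HN layers by μ_θ (5 steps, strictly decreasing):
  μ^(1)=34; μ^(2)=57/2; μ^(3)=23; μ^(4)=-32; μ^(5)=-43

((0, 0, 1, 0); (0, 0, 2, 2); (0, 0, 0, 1); (2, 2, 0, 0); (0, 1, 0, 0))


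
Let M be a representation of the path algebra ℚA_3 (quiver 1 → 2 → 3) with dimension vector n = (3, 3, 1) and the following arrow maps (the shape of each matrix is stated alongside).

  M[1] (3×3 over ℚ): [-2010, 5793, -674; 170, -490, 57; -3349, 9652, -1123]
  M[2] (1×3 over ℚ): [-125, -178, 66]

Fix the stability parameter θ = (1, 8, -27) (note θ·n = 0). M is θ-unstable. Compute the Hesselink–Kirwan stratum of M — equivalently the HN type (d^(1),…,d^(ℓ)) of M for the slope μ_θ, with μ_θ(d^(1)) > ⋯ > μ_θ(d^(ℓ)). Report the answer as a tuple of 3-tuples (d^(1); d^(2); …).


Barcode: M ≅ I[1,2]^2, I[1,3]. HN layers by μ_θ (3 steps, strictly decreasing):
  μ^(1)=8; μ^(2)=1; μ^(3)=-6

((0, 2, 0); (2, 0, 0); (1, 1, 1))


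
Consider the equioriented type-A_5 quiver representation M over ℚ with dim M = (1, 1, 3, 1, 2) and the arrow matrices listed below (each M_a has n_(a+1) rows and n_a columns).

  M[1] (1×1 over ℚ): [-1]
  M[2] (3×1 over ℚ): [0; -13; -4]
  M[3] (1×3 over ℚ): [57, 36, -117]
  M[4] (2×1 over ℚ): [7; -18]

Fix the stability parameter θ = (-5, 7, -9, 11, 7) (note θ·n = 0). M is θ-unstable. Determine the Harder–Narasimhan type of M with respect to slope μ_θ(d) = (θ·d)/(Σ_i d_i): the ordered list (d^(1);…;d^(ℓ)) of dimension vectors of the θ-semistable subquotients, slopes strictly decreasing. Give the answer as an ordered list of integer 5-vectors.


Via rank(M_{q-1}∘⋯∘M_p): M ≅ I[1,3], I[3,3], I[3,5], I[5,5].
μ_θ-semistable layers: μ^(1)=9; μ^(2)=7; μ^(3)=-1; μ^(4)=-5; μ^(5)=-9

((0, 0, 0, 1, 1); (0, 0, 0, 0, 1); (0, 1, 1, 0, 0); (1, 0, 0, 0, 0); (0, 0, 2, 0, 0))


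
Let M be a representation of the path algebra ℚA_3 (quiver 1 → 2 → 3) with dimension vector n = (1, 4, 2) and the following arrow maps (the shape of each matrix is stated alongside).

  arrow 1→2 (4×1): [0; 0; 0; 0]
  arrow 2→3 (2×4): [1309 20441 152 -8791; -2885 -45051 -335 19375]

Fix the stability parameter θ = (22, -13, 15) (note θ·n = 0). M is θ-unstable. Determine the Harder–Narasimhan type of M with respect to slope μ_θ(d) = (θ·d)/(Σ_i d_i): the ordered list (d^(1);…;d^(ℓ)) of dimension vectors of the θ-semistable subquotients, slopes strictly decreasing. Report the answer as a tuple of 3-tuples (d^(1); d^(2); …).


Barcode: M ≅ I[1,1], I[2,2]^2, I[2,3]^2. HN layers by μ_θ (3 steps, strictly decreasing):
  μ^(1)=22; μ^(2)=15; μ^(3)=-13

((1, 0, 0); (0, 0, 2); (0, 4, 0))


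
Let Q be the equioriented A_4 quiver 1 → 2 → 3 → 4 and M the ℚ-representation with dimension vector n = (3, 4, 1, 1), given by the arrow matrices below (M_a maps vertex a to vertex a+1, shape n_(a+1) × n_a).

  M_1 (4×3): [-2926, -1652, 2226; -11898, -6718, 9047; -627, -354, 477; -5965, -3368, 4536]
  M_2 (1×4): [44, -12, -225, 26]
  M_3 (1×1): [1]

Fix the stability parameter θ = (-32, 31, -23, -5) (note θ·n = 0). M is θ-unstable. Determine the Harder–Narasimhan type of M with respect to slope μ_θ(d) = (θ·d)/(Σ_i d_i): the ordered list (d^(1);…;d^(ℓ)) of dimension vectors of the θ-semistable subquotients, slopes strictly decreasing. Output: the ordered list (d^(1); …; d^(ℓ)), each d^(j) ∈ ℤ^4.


Via rank(M_{q-1}∘⋯∘M_p): M ≅ I[1,1], I[1,2], I[1,4], I[2,2]^2.
μ_θ-semistable layers: μ^(1)=31; μ^(2)=1; μ^(3)=-32

((0, 3, 0, 0); (0, 1, 1, 1); (3, 0, 0, 0))


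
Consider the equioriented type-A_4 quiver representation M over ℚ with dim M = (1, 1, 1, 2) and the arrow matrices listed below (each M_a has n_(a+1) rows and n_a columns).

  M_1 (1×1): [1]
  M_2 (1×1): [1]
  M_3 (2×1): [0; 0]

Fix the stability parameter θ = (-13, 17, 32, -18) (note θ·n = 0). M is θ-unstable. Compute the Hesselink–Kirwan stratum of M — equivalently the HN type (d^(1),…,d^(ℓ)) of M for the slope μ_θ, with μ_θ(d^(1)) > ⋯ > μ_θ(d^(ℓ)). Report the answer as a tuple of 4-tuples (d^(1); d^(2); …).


Interval decomposition of M: I[1,3], I[4,4]^2.
HN type (ℓ=4): μ^(1)=32; μ^(2)=17; μ^(3)=-13; μ^(4)=-18

((0, 0, 1, 0); (0, 1, 0, 0); (1, 0, 0, 0); (0, 0, 0, 2))


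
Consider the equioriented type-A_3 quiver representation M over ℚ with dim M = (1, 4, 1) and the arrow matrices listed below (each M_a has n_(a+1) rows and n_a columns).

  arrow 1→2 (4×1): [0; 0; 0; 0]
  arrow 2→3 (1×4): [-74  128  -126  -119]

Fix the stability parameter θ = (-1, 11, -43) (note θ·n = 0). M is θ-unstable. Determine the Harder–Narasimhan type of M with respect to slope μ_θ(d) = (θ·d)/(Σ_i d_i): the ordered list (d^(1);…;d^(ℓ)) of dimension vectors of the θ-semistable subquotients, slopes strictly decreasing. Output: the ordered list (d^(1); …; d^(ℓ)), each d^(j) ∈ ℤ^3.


Barcode: M ≅ I[1,1], I[2,2]^3, I[2,3]. HN layers by μ_θ (3 steps, strictly decreasing):
  μ^(1)=11; μ^(2)=-1; μ^(3)=-16

((0, 3, 0); (1, 0, 0); (0, 1, 1))


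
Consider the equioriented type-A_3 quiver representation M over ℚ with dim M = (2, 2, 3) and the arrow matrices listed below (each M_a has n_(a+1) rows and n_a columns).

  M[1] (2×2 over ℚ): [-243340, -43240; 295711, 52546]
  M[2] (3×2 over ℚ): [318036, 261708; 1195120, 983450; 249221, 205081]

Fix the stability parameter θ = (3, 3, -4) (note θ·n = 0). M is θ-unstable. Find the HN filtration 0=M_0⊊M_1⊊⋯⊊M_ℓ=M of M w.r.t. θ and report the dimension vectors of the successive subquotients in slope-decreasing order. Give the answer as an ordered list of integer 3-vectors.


Via rank(M_{q-1}∘⋯∘M_p): M ≅ I[1,1], I[1,3], I[2,3], I[3,3].
μ_θ-semistable layers: μ^(1)=3; μ^(2)=2/3; μ^(3)=-1/2; μ^(4)=-4

((1, 0, 0); (1, 1, 1); (0, 1, 1); (0, 0, 1))


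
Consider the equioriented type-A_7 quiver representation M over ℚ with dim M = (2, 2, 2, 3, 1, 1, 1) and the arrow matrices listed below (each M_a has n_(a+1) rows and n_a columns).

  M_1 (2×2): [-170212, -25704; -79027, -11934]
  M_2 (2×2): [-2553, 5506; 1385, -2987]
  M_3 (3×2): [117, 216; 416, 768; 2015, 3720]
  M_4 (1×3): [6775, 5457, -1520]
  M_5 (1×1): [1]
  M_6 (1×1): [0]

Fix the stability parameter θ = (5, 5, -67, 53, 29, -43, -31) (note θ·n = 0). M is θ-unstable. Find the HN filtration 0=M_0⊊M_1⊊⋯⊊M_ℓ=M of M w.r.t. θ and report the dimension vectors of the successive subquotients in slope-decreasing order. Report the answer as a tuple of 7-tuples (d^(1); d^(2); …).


Barcode: M ≅ I[1,1], I[1,6], I[2,3], I[4,4]^2, I[7,7]. HN layers by μ_θ (5 steps, strictly decreasing):
  μ^(1)=53; μ^(2)=13; μ^(3)=5; μ^(4)=-19; μ^(5)=-31

((0, 0, 0, 2, 0, 0, 0); (0, 0, 0, 1, 1, 1, 0); (1, 0, 0, 0, 0, 0, 0); (1, 1, 1, 0, 0, 0, 0); (0, 1, 1, 0, 0, 0, 1))


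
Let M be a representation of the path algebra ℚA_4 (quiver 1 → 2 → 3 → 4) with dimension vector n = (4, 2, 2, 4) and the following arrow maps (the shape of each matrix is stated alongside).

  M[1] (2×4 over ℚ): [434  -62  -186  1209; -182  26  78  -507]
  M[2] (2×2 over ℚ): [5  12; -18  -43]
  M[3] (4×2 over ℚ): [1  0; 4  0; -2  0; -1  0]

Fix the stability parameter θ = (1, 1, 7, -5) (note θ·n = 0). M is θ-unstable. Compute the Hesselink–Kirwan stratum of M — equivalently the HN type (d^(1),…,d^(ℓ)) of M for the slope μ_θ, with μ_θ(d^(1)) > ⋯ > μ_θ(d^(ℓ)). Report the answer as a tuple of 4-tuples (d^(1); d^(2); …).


Via rank(M_{q-1}∘⋯∘M_p): M ≅ I[1,1]^3, I[1,4], I[2,3], I[4,4]^3.
μ_θ-semistable layers: μ^(1)=7; μ^(2)=1; μ^(3)=-5

((0, 0, 1, 0); (4, 2, 1, 1); (0, 0, 0, 3))


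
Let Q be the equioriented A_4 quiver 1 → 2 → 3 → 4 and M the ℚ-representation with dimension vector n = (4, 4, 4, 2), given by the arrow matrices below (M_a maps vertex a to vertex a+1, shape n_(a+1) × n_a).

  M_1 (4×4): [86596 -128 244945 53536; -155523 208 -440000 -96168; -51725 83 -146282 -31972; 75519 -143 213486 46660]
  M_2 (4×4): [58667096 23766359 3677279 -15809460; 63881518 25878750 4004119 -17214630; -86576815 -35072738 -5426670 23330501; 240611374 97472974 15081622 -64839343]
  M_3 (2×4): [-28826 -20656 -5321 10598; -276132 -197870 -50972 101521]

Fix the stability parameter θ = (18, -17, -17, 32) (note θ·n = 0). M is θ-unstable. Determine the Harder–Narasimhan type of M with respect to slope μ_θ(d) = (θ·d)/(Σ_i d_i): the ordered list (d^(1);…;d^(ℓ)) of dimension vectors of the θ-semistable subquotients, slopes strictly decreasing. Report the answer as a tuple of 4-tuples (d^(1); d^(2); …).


Barcode: M ≅ I[1,1], I[1,3], I[1,4]^2, I[2,3]. HN layers by μ_θ (4 steps, strictly decreasing):
  μ^(1)=32; μ^(2)=18; μ^(3)=-16/3; μ^(4)=-17

((0, 0, 0, 2); (1, 0, 0, 0); (3, 3, 3, 0); (0, 1, 1, 0))


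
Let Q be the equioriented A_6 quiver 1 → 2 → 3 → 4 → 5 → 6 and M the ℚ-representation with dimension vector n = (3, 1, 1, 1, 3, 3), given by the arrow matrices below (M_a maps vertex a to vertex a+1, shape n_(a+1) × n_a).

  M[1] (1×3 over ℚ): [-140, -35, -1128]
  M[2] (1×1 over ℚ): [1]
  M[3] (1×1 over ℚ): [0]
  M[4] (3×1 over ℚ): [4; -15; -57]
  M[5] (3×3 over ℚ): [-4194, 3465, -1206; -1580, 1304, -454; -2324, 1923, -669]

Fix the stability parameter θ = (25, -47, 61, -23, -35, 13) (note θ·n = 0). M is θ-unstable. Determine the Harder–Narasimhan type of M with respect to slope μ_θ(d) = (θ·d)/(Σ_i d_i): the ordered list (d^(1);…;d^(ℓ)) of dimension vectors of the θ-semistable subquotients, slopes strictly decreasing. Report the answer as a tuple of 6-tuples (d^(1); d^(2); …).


Interval decomposition of M: I[1,1]^2, I[1,3], I[4,6], I[5,5], I[5,6], I[6,6].
HN type (ℓ=6): μ^(1)=61; μ^(2)=25; μ^(3)=13; μ^(4)=-11; μ^(5)=-29; μ^(6)=-35

((0, 0, 1, 0, 0, 0); (2, 0, 0, 0, 0, 0); (0, 0, 0, 0, 0, 3); (1, 1, 0, 0, 0, 0); (0, 0, 0, 1, 1, 0); (0, 0, 0, 0, 2, 0))


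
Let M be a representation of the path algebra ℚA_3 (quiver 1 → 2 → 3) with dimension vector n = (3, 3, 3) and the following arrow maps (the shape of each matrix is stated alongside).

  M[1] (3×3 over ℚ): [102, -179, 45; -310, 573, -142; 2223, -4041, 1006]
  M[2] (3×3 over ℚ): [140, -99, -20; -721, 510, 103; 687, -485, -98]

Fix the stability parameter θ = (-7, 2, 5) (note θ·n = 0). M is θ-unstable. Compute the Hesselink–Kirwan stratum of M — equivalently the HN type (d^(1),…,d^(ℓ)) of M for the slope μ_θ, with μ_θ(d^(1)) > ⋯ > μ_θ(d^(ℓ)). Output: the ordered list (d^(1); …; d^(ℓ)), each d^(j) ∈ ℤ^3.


Via rank(M_{q-1}∘⋯∘M_p): M ≅ I[1,3]^3.
μ_θ-semistable layers: μ^(1)=5; μ^(2)=2; μ^(3)=-7

((0, 0, 3); (0, 3, 0); (3, 0, 0))
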